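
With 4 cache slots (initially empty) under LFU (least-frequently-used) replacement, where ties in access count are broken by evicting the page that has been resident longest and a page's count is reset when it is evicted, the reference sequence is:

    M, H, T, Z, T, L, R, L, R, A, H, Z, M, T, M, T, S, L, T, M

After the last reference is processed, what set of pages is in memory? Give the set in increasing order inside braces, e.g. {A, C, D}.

{L, M, R, T}

M → miss, frames (M)
H → miss, frames (M H)
T → miss, frames (M H T)
Z → miss, frames (M H T Z)
T → hit
L → miss, evict M, frames (H T Z L)
R → miss, evict H, frames (T Z L R)
L → hit
R → hit
A → miss, evict Z, frames (T L R A)
H → miss, evict A, frames (T L R H)
Z → miss, evict H, frames (T L R Z)
M → miss, evict Z, frames (T L R M)
T → hit
M → hit
T → hit
S → miss, evict L, frames (T R M S)
L → miss, evict S, frames (T R M L)
T → hit
M → hit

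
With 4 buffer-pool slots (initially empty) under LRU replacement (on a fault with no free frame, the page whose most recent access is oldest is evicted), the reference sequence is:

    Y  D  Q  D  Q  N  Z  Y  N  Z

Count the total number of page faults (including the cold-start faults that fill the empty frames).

6

Y -> miss, frames [Y]
D -> miss, frames [Y, D]
Q -> miss, frames [Y, D, Q]
D -> hit
Q -> hit
N -> miss, frames [Y, D, Q, N]
Z -> miss, evict Y, frames [D, Q, N, Z]
Y -> miss, evict D, frames [Q, N, Z, Y]
N -> hit
Z -> hit
Page faults: 6.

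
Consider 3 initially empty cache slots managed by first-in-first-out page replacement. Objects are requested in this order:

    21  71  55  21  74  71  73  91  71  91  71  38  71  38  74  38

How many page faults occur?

9

21: fault, frames (21)
71: fault, frames (21 71)
55: fault, frames (21 71 55)
21: hit
74: fault, evict 21, frames (71 55 74)
71: hit
73: fault, evict 71, frames (55 74 73)
91: fault, evict 55, frames (74 73 91)
71: fault, evict 74, frames (73 91 71)
91: hit
71: hit
38: fault, evict 73, frames (91 71 38)
71: hit
38: hit
74: fault, evict 91, frames (71 38 74)
38: hit
Page faults: 9.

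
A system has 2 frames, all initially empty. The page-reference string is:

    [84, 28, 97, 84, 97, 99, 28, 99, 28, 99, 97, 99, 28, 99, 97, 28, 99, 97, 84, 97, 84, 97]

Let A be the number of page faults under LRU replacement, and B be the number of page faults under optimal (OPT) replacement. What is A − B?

Under LRU: F F F F . F F . . . F . F . F F F F F . . . → 13 faults.
Under OPT: F F F . . F F . . . F . F . F . F . F . . . → 10 faults.
A − B = 13 − 10 = 3.

3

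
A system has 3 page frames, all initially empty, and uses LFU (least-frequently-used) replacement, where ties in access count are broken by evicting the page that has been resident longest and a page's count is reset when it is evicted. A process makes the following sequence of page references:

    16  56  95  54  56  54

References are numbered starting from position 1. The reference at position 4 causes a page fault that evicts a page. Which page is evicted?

pos 1: 16 -> fault, frames (16)
pos 2: 56 -> fault, frames (16 56)
pos 3: 95 -> fault, frames (16 56 95)
pos 4: 54 -> fault, evict 16, frames (56 95 54)
At position 4, page 16 is evicted.

16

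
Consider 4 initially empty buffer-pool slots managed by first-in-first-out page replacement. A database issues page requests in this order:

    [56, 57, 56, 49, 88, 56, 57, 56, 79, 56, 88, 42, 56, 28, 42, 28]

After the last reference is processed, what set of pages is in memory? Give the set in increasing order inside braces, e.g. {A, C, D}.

56: fault, frames (56)
57: fault, frames (56 57)
56: hit
49: fault, frames (56 57 49)
88: fault, frames (56 57 49 88)
56: hit
57: hit
56: hit
79: fault, evict 56, frames (57 49 88 79)
56: fault, evict 57, frames (49 88 79 56)
88: hit
42: fault, evict 49, frames (88 79 56 42)
56: hit
28: fault, evict 88, frames (79 56 42 28)
42: hit
28: hit

{28, 42, 56, 79}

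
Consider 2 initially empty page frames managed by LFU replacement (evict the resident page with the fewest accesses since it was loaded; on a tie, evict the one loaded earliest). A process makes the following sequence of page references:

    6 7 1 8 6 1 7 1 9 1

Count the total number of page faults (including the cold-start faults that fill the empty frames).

6 -> miss, frames {6}
7 -> miss, frames {6,7}
1 -> miss, evict 6, frames {7,1}
8 -> miss, evict 7, frames {1,8}
6 -> miss, evict 1, frames {8,6}
1 -> miss, evict 8, frames {6,1}
7 -> miss, evict 6, frames {1,7}
1 -> hit
9 -> miss, evict 7, frames {1,9}
1 -> hit
Page faults: 8.

8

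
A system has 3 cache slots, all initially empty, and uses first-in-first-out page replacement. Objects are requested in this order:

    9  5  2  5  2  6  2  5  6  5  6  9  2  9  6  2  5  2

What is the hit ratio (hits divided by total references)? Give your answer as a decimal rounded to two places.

0.61

9 -> fault, frames {9}
5 -> fault, frames {9,5}
2 -> fault, frames {9,5,2}
5 -> hit
2 -> hit
6 -> fault, evict 9, frames {5,2,6}
2 -> hit
5 -> hit
6 -> hit
5 -> hit
6 -> hit
9 -> fault, evict 5, frames {2,6,9}
2 -> hit
9 -> hit
6 -> hit
2 -> hit
5 -> fault, evict 2, frames {6,9,5}
2 -> fault, evict 6, frames {9,5,2}
Hits: 11 of 18 references → 11/18 = 0.6111.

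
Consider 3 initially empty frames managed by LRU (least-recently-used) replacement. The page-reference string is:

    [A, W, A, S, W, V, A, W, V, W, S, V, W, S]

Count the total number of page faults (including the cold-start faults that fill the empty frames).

6

A -> fault, frames {A}
W -> fault, frames {A,W}
A -> hit
S -> fault, frames {W,A,S}
W -> hit
V -> fault, evict A, frames {S,W,V}
A -> fault, evict S, frames {W,V,A}
W -> hit
V -> hit
W -> hit
S -> fault, evict A, frames {V,W,S}
V -> hit
W -> hit
S -> hit
Page faults: 6.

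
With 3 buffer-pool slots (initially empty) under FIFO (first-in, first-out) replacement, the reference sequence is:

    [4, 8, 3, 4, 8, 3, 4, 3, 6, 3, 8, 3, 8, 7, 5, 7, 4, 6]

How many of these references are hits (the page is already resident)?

4: fault, frames {4}
8: fault, frames {4,8}
3: fault, frames {4,8,3}
4: hit
8: hit
3: hit
4: hit
3: hit
6: fault, evict 4, frames {8,3,6}
3: hit
8: hit
3: hit
8: hit
7: fault, evict 8, frames {3,6,7}
5: fault, evict 3, frames {6,7,5}
7: hit
4: fault, evict 6, frames {7,5,4}
6: fault, evict 7, frames {5,4,6}
Hits: 10.

10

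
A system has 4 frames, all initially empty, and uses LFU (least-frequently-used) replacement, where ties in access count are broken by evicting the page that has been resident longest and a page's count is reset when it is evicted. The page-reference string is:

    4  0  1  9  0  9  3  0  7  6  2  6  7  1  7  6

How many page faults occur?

11

4 -> fault, frames [4]
0 -> fault, frames [4, 0]
1 -> fault, frames [4, 0, 1]
9 -> fault, frames [4, 0, 1, 9]
0 -> hit
9 -> hit
3 -> fault, evict 4, frames [0, 1, 9, 3]
0 -> hit
7 -> fault, evict 1, frames [0, 9, 3, 7]
6 -> fault, evict 3, frames [0, 9, 7, 6]
2 -> fault, evict 7, frames [0, 9, 6, 2]
6 -> hit
7 -> fault, evict 2, frames [0, 9, 6, 7]
1 -> fault, evict 7, frames [0, 9, 6, 1]
7 -> fault, evict 1, frames [0, 9, 6, 7]
6 -> hit
Page faults: 11.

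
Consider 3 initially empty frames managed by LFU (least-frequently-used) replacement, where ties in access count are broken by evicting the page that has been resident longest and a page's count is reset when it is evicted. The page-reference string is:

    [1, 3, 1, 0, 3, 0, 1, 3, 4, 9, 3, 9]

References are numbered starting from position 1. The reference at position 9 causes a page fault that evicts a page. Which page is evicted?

0

pos 1: 1 -> fault, frames (1)
pos 2: 3 -> fault, frames (1 3)
pos 3: 1 -> hit
pos 4: 0 -> fault, frames (1 3 0)
pos 5: 3 -> hit
pos 6: 0 -> hit
pos 7: 1 -> hit
pos 8: 3 -> hit
pos 9: 4 -> fault, evict 0, frames (1 3 4)
At position 9, page 0 is evicted.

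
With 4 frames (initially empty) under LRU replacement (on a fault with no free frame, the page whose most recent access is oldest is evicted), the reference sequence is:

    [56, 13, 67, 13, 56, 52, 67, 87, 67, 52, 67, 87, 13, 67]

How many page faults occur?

6

56 → miss, frames {56}
13 → miss, frames {56,13}
67 → miss, frames {56,13,67}
13 → hit
56 → hit
52 → miss, frames {67,13,56,52}
67 → hit
87 → miss, evict 13, frames {56,52,67,87}
67 → hit
52 → hit
67 → hit
87 → hit
13 → miss, evict 56, frames {52,67,87,13}
67 → hit
Page faults: 6.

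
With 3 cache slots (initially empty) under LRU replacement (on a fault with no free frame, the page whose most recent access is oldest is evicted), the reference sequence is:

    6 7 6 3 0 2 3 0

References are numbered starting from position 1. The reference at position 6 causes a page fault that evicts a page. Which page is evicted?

6

pos 1: 6 → miss, frames (6)
pos 2: 7 → miss, frames (6 7)
pos 3: 6 → hit
pos 4: 3 → miss, frames (7 6 3)
pos 5: 0 → miss, evict 7, frames (6 3 0)
pos 6: 2 → miss, evict 6, frames (3 0 2)
At position 6, page 6 is evicted.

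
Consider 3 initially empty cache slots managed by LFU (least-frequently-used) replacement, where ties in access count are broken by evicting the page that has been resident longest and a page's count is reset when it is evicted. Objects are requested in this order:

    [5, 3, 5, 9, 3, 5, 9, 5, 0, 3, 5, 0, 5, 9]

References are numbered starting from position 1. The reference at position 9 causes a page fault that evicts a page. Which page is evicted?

3

pos 1: 5: fault, frames (5)
pos 2: 3: fault, frames (5 3)
pos 3: 5: hit
pos 4: 9: fault, frames (5 3 9)
pos 5: 3: hit
pos 6: 5: hit
pos 7: 9: hit
pos 8: 5: hit
pos 9: 0: fault, evict 3, frames (5 9 0)
At position 9, page 3 is evicted.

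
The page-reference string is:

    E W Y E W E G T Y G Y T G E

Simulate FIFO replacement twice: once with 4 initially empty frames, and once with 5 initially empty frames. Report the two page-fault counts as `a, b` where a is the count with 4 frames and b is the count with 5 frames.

6, 5

4 frames: F F F . . . F F . . . . . F → 6 faults.
5 frames: F F F . . . F F . . . . . . → 5 faults.
5 < 6: adding a frame reduced faults, as is typical.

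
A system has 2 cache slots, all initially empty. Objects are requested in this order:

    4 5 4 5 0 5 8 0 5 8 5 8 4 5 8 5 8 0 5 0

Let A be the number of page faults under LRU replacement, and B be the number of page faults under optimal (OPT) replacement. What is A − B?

Under LRU: F F . . F . F F F F . . F F F . . F F . → 12 faults.
Under OPT: F F . . F . F . F . . . F . F . . F . . → 8 faults.
A − B = 12 − 8 = 4.

4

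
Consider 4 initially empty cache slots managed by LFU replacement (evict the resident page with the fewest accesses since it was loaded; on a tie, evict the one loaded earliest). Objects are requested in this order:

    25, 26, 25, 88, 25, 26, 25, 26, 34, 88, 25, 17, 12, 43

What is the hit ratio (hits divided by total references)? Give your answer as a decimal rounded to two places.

25 -> fault, frames {25}
26 -> fault, frames {25,26}
25 -> hit
88 -> fault, frames {25,26,88}
25 -> hit
26 -> hit
25 -> hit
26 -> hit
34 -> fault, frames {25,26,88,34}
88 -> hit
25 -> hit
17 -> fault, evict 34, frames {25,26,88,17}
12 -> fault, evict 17, frames {25,26,88,12}
43 -> fault, evict 12, frames {25,26,88,43}
Hits: 7 of 14 references → 7/14 = 0.5000.

0.50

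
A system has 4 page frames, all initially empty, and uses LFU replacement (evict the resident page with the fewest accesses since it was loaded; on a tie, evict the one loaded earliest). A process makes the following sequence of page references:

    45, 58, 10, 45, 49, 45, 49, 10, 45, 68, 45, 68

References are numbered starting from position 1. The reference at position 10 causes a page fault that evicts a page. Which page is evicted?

pos 1: 45: miss, frames (45)
pos 2: 58: miss, frames (45 58)
pos 3: 10: miss, frames (45 58 10)
pos 4: 45: hit
pos 5: 49: miss, frames (45 58 10 49)
pos 6: 45: hit
pos 7: 49: hit
pos 8: 10: hit
pos 9: 45: hit
pos 10: 68: miss, evict 58, frames (45 10 49 68)
At position 10, page 58 is evicted.

58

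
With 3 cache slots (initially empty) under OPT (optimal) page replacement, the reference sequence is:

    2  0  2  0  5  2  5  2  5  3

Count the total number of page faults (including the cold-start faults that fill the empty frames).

2 → miss, frames [2]
0 → miss, frames [2, 0]
2 → hit
0 → hit
5 → miss, frames [2, 0, 5]
2 → hit
5 → hit
2 → hit
5 → hit
3 → miss, evict 5, frames [2, 0, 3]
Page faults: 4.

4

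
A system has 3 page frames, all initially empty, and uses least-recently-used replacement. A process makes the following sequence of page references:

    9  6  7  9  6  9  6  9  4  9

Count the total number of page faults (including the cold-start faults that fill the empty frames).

9: miss, frames [9]
6: miss, frames [9, 6]
7: miss, frames [9, 6, 7]
9: hit
6: hit
9: hit
6: hit
9: hit
4: miss, evict 7, frames [6, 9, 4]
9: hit
Page faults: 4.

4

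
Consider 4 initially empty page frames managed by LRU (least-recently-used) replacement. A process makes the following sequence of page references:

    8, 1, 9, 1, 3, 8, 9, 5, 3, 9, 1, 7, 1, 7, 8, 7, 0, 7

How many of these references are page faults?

8 -> miss, frames (8)
1 -> miss, frames (8 1)
9 -> miss, frames (8 1 9)
1 -> hit
3 -> miss, frames (8 9 1 3)
8 -> hit
9 -> hit
5 -> miss, evict 1, frames (3 8 9 5)
3 -> hit
9 -> hit
1 -> miss, evict 8, frames (5 3 9 1)
7 -> miss, evict 5, frames (3 9 1 7)
1 -> hit
7 -> hit
8 -> miss, evict 3, frames (9 1 7 8)
7 -> hit
0 -> miss, evict 9, frames (1 8 7 0)
7 -> hit
Page faults: 9.

9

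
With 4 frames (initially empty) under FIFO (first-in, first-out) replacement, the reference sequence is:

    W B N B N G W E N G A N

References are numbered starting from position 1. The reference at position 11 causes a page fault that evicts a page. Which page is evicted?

pos 1: W -> fault, frames {W}
pos 2: B -> fault, frames {W,B}
pos 3: N -> fault, frames {W,B,N}
pos 4: B -> hit
pos 5: N -> hit
pos 6: G -> fault, frames {W,B,N,G}
pos 7: W -> hit
pos 8: E -> fault, evict W, frames {B,N,G,E}
pos 9: N -> hit
pos 10: G -> hit
pos 11: A -> fault, evict B, frames {N,G,E,A}
At position 11, page B is evicted.

B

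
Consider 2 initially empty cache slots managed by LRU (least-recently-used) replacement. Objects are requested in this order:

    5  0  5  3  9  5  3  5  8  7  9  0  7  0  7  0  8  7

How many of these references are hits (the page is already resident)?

5: miss, frames {5}
0: miss, frames {5,0}
5: hit
3: miss, evict 0, frames {5,3}
9: miss, evict 5, frames {3,9}
5: miss, evict 3, frames {9,5}
3: miss, evict 9, frames {5,3}
5: hit
8: miss, evict 3, frames {5,8}
7: miss, evict 5, frames {8,7}
9: miss, evict 8, frames {7,9}
0: miss, evict 7, frames {9,0}
7: miss, evict 9, frames {0,7}
0: hit
7: hit
0: hit
8: miss, evict 7, frames {0,8}
7: miss, evict 0, frames {8,7}
Hits: 5.

5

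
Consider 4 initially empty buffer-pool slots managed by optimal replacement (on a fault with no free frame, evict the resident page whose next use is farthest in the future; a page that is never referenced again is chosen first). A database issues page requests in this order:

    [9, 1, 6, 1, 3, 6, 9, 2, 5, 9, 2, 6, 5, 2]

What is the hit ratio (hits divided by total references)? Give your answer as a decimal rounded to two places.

0.57

9 -> miss, frames {9}
1 -> miss, frames {9,1}
6 -> miss, frames {9,1,6}
1 -> hit
3 -> miss, frames {9,1,6,3}
6 -> hit
9 -> hit
2 -> miss, evict 3, frames {9,1,6,2}
5 -> miss, evict 1, frames {9,6,2,5}
9 -> hit
2 -> hit
6 -> hit
5 -> hit
2 -> hit
Hits: 8 of 14 references → 8/14 = 0.5714.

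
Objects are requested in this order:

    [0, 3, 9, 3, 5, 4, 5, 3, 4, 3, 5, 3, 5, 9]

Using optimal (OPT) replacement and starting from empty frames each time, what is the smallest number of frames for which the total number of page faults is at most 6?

f=1: 14 faults
f=2: 8 faults
f=3: 6 faults
f=4: 5 faults
f=5: 5 faults
Smallest f with faults ≤ 6 is 3.

3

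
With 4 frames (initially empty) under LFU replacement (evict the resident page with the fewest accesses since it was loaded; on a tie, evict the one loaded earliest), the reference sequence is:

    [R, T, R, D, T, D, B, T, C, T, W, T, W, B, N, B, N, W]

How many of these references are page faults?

R → miss, frames [R]
T → miss, frames [R, T]
R → hit
D → miss, frames [R, T, D]
T → hit
D → hit
B → miss, frames [R, T, D, B]
T → hit
C → miss, evict B, frames [R, T, D, C]
T → hit
W → miss, evict C, frames [R, T, D, W]
T → hit
W → hit
B → miss, evict R, frames [T, D, W, B]
N → miss, evict B, frames [T, D, W, N]
B → miss, evict N, frames [T, D, W, B]
N → miss, evict B, frames [T, D, W, N]
W → hit
Page faults: 10.

10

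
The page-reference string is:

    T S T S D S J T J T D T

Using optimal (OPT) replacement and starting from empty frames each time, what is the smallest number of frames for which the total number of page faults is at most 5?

3

f=1: 12 faults
f=2: 6 faults
f=3: 4 faults
f=4: 4 faults
Smallest f with faults ≤ 5 is 3.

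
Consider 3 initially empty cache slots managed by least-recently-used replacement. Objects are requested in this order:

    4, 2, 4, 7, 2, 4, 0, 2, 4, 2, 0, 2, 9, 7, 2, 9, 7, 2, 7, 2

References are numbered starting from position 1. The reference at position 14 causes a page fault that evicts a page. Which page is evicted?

pos 1: 4 → fault, frames (4)
pos 2: 2 → fault, frames (4 2)
pos 3: 4 → hit
pos 4: 7 → fault, frames (2 4 7)
pos 5: 2 → hit
pos 6: 4 → hit
pos 7: 0 → fault, evict 7, frames (2 4 0)
pos 8: 2 → hit
pos 9: 4 → hit
pos 10: 2 → hit
pos 11: 0 → hit
pos 12: 2 → hit
pos 13: 9 → fault, evict 4, frames (0 2 9)
pos 14: 7 → fault, evict 0, frames (2 9 7)
At position 14, page 0 is evicted.

0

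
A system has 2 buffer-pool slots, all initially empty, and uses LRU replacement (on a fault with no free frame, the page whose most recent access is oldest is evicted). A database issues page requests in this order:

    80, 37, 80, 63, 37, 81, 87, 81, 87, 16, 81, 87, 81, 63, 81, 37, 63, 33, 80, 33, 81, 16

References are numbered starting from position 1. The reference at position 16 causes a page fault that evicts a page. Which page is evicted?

pos 1: 80 -> fault, frames (80)
pos 2: 37 -> fault, frames (80 37)
pos 3: 80 -> hit
pos 4: 63 -> fault, evict 37, frames (80 63)
pos 5: 37 -> fault, evict 80, frames (63 37)
pos 6: 81 -> fault, evict 63, frames (37 81)
pos 7: 87 -> fault, evict 37, frames (81 87)
pos 8: 81 -> hit
pos 9: 87 -> hit
pos 10: 16 -> fault, evict 81, frames (87 16)
pos 11: 81 -> fault, evict 87, frames (16 81)
pos 12: 87 -> fault, evict 16, frames (81 87)
pos 13: 81 -> hit
pos 14: 63 -> fault, evict 87, frames (81 63)
pos 15: 81 -> hit
pos 16: 37 -> fault, evict 63, frames (81 37)
At position 16, page 63 is evicted.

63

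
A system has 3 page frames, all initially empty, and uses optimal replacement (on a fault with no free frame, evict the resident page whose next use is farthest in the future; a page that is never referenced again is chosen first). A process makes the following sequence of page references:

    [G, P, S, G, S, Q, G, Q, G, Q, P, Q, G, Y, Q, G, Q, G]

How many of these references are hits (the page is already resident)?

13

G -> fault, frames (G)
P -> fault, frames (G P)
S -> fault, frames (G P S)
G -> hit
S -> hit
Q -> fault, evict S, frames (G P Q)
G -> hit
Q -> hit
G -> hit
Q -> hit
P -> hit
Q -> hit
G -> hit
Y -> fault, evict P, frames (G Q Y)
Q -> hit
G -> hit
Q -> hit
G -> hit
Hits: 13.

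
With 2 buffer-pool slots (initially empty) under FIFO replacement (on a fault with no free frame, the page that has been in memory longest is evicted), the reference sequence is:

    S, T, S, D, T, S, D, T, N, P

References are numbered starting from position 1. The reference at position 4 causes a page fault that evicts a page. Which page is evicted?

pos 1: S → fault, frames [S]
pos 2: T → fault, frames [S, T]
pos 3: S → hit
pos 4: D → fault, evict S, frames [T, D]
At position 4, page S is evicted.

S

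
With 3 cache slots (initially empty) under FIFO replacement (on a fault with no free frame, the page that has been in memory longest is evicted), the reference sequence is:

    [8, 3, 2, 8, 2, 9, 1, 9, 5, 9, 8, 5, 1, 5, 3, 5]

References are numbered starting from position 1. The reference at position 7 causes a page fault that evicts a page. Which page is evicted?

pos 1: 8 → miss, frames [8]
pos 2: 3 → miss, frames [8, 3]
pos 3: 2 → miss, frames [8, 3, 2]
pos 4: 8 → hit
pos 5: 2 → hit
pos 6: 9 → miss, evict 8, frames [3, 2, 9]
pos 7: 1 → miss, evict 3, frames [2, 9, 1]
At position 7, page 3 is evicted.

3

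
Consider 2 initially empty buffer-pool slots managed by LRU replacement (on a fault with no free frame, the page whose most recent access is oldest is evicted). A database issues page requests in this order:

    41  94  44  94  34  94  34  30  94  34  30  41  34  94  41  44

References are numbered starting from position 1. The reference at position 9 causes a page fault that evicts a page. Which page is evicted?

pos 1: 41: fault, frames {41}
pos 2: 94: fault, frames {41,94}
pos 3: 44: fault, evict 41, frames {94,44}
pos 4: 94: hit
pos 5: 34: fault, evict 44, frames {94,34}
pos 6: 94: hit
pos 7: 34: hit
pos 8: 30: fault, evict 94, frames {34,30}
pos 9: 94: fault, evict 34, frames {30,94}
At position 9, page 34 is evicted.

34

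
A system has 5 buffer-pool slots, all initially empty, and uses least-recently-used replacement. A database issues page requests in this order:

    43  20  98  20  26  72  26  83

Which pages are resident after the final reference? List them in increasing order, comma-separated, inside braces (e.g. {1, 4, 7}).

{20, 26, 72, 83, 98}

43: fault, frames {43}
20: fault, frames {43,20}
98: fault, frames {43,20,98}
20: hit
26: fault, frames {43,98,20,26}
72: fault, frames {43,98,20,26,72}
26: hit
83: fault, evict 43, frames {98,20,72,26,83}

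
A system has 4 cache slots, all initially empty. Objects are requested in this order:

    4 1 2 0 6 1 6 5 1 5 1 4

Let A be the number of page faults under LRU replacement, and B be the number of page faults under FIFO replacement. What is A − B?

Under LRU: F F F F F . . F . . . F → 7 faults.
Under FIFO: F F F F F . . F F . . F → 8 faults.
A − B = 7 − 8 = -1.

-1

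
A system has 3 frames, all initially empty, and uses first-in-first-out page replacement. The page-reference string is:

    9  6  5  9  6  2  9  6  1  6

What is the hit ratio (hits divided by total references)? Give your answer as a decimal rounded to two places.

9: fault, frames (9)
6: fault, frames (9 6)
5: fault, frames (9 6 5)
9: hit
6: hit
2: fault, evict 9, frames (6 5 2)
9: fault, evict 6, frames (5 2 9)
6: fault, evict 5, frames (2 9 6)
1: fault, evict 2, frames (9 6 1)
6: hit
Hits: 3 of 10 references → 3/10 = 0.3000.

0.30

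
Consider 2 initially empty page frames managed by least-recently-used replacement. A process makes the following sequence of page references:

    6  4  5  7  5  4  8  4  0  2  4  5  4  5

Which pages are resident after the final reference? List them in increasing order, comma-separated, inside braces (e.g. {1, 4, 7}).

6 -> miss, frames (6)
4 -> miss, frames (6 4)
5 -> miss, evict 6, frames (4 5)
7 -> miss, evict 4, frames (5 7)
5 -> hit
4 -> miss, evict 7, frames (5 4)
8 -> miss, evict 5, frames (4 8)
4 -> hit
0 -> miss, evict 8, frames (4 0)
2 -> miss, evict 4, frames (0 2)
4 -> miss, evict 0, frames (2 4)
5 -> miss, evict 2, frames (4 5)
4 -> hit
5 -> hit

{4, 5}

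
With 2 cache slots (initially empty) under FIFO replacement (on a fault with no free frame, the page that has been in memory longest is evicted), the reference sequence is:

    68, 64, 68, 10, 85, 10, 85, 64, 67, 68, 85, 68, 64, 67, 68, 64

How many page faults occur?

68 → fault, frames (68)
64 → fault, frames (68 64)
68 → hit
10 → fault, evict 68, frames (64 10)
85 → fault, evict 64, frames (10 85)
10 → hit
85 → hit
64 → fault, evict 10, frames (85 64)
67 → fault, evict 85, frames (64 67)
68 → fault, evict 64, frames (67 68)
85 → fault, evict 67, frames (68 85)
68 → hit
64 → fault, evict 68, frames (85 64)
67 → fault, evict 85, frames (64 67)
68 → fault, evict 64, frames (67 68)
64 → fault, evict 67, frames (68 64)
Page faults: 12.

12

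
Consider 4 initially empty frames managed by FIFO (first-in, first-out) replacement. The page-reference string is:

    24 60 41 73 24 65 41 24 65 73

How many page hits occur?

4

24 → fault, frames (24)
60 → fault, frames (24 60)
41 → fault, frames (24 60 41)
73 → fault, frames (24 60 41 73)
24 → hit
65 → fault, evict 24, frames (60 41 73 65)
41 → hit
24 → fault, evict 60, frames (41 73 65 24)
65 → hit
73 → hit
Hits: 4.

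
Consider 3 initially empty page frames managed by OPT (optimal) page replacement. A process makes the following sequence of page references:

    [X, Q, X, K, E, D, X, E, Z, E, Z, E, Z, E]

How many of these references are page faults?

6

X -> fault, frames {X}
Q -> fault, frames {X,Q}
X -> hit
K -> fault, frames {X,Q,K}
E -> fault, evict K, frames {X,Q,E}
D -> fault, evict Q, frames {X,E,D}
X -> hit
E -> hit
Z -> fault, evict D, frames {X,E,Z}
E -> hit
Z -> hit
E -> hit
Z -> hit
E -> hit
Page faults: 6.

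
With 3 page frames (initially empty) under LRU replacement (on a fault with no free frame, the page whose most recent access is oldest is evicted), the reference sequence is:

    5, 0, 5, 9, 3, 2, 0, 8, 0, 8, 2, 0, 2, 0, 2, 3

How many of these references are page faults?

5 -> fault, frames (5)
0 -> fault, frames (5 0)
5 -> hit
9 -> fault, frames (0 5 9)
3 -> fault, evict 0, frames (5 9 3)
2 -> fault, evict 5, frames (9 3 2)
0 -> fault, evict 9, frames (3 2 0)
8 -> fault, evict 3, frames (2 0 8)
0 -> hit
8 -> hit
2 -> hit
0 -> hit
2 -> hit
0 -> hit
2 -> hit
3 -> fault, evict 8, frames (0 2 3)
Page faults: 8.

8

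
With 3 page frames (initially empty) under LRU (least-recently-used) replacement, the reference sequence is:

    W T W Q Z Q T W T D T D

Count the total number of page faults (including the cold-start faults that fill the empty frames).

7

W → miss, frames (W)
T → miss, frames (W T)
W → hit
Q → miss, frames (T W Q)
Z → miss, evict T, frames (W Q Z)
Q → hit
T → miss, evict W, frames (Z Q T)
W → miss, evict Z, frames (Q T W)
T → hit
D → miss, evict Q, frames (W T D)
T → hit
D → hit
Page faults: 7.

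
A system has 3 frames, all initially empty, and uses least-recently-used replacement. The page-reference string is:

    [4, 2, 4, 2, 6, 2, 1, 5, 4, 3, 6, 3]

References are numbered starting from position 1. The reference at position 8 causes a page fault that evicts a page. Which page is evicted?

6

pos 1: 4 -> miss, frames [4]
pos 2: 2 -> miss, frames [4, 2]
pos 3: 4 -> hit
pos 4: 2 -> hit
pos 5: 6 -> miss, frames [4, 2, 6]
pos 6: 2 -> hit
pos 7: 1 -> miss, evict 4, frames [6, 2, 1]
pos 8: 5 -> miss, evict 6, frames [2, 1, 5]
At position 8, page 6 is evicted.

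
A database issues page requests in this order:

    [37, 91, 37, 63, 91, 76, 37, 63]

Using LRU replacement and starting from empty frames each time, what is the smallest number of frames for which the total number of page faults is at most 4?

4

f=1: 8 faults
f=2: 7 faults
f=3: 6 faults
f=4: 4 faults
Smallest f with faults ≤ 4 is 4.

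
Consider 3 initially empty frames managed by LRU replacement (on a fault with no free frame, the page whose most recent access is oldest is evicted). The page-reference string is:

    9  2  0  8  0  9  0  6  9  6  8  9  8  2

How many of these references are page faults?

9: miss, frames [9]
2: miss, frames [9, 2]
0: miss, frames [9, 2, 0]
8: miss, evict 9, frames [2, 0, 8]
0: hit
9: miss, evict 2, frames [8, 0, 9]
0: hit
6: miss, evict 8, frames [9, 0, 6]
9: hit
6: hit
8: miss, evict 0, frames [9, 6, 8]
9: hit
8: hit
2: miss, evict 6, frames [9, 8, 2]
Page faults: 8.

8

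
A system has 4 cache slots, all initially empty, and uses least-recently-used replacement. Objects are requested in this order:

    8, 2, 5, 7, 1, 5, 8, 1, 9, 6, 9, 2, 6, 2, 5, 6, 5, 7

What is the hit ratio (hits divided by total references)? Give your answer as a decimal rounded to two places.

8 → miss, frames (8)
2 → miss, frames (8 2)
5 → miss, frames (8 2 5)
7 → miss, frames (8 2 5 7)
1 → miss, evict 8, frames (2 5 7 1)
5 → hit
8 → miss, evict 2, frames (7 1 5 8)
1 → hit
9 → miss, evict 7, frames (5 8 1 9)
6 → miss, evict 5, frames (8 1 9 6)
9 → hit
2 → miss, evict 8, frames (1 6 9 2)
6 → hit
2 → hit
5 → miss, evict 1, frames (9 6 2 5)
6 → hit
5 → hit
7 → miss, evict 9, frames (2 6 5 7)
Hits: 7 of 18 references → 7/18 = 0.3889.

0.39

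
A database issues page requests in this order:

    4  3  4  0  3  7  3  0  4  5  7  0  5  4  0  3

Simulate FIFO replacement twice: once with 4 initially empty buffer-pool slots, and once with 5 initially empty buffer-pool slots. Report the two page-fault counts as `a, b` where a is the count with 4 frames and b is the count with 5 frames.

4 frames: F F . F . F . . . F . . . F . F → 7 faults.
5 frames: F F . F . F . . . F . . . . . . → 5 faults.
5 < 7: adding a frame reduced faults, as is typical.

7, 5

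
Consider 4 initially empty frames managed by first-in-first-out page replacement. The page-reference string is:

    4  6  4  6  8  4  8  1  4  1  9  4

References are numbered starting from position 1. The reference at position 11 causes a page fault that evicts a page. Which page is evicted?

4

pos 1: 4: fault, frames {4}
pos 2: 6: fault, frames {4,6}
pos 3: 4: hit
pos 4: 6: hit
pos 5: 8: fault, frames {4,6,8}
pos 6: 4: hit
pos 7: 8: hit
pos 8: 1: fault, frames {4,6,8,1}
pos 9: 4: hit
pos 10: 1: hit
pos 11: 9: fault, evict 4, frames {6,8,1,9}
At position 11, page 4 is evicted.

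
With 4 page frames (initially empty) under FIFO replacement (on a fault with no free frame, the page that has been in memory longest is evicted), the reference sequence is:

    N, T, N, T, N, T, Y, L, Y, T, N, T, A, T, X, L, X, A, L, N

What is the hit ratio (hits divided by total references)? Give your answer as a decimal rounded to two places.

N → fault, frames (N)
T → fault, frames (N T)
N → hit
T → hit
N → hit
T → hit
Y → fault, frames (N T Y)
L → fault, frames (N T Y L)
Y → hit
T → hit
N → hit
T → hit
A → fault, evict N, frames (T Y L A)
T → hit
X → fault, evict T, frames (Y L A X)
L → hit
X → hit
A → hit
L → hit
N → fault, evict Y, frames (L A X N)
Hits: 13 of 20 references → 13/20 = 0.6500.

0.65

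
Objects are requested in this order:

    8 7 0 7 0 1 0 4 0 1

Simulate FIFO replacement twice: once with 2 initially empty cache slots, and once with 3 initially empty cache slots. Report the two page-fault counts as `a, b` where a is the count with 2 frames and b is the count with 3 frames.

7, 5

2 frames: F F F . . F . F F F → 7 faults.
3 frames: F F F . . F . F . . → 5 faults.
5 < 7: adding a frame reduced faults, as is typical.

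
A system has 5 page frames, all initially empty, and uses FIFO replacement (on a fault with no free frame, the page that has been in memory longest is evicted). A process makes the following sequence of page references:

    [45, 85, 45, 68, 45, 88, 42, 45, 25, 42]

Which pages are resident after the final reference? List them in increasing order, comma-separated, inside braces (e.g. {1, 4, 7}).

{25, 42, 68, 85, 88}

45 → miss, frames (45)
85 → miss, frames (45 85)
45 → hit
68 → miss, frames (45 85 68)
45 → hit
88 → miss, frames (45 85 68 88)
42 → miss, frames (45 85 68 88 42)
45 → hit
25 → miss, evict 45, frames (85 68 88 42 25)
42 → hit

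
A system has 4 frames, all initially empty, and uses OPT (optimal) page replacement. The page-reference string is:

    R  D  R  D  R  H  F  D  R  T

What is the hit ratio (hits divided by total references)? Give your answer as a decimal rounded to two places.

0.50

R: miss, frames [R]
D: miss, frames [R, D]
R: hit
D: hit
R: hit
H: miss, frames [R, D, H]
F: miss, frames [R, D, H, F]
D: hit
R: hit
T: miss, evict F, frames [R, D, H, T]
Hits: 5 of 10 references → 5/10 = 0.5000.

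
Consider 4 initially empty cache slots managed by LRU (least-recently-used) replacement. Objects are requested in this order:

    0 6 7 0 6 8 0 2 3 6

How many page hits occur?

0 → fault, frames [0]
6 → fault, frames [0, 6]
7 → fault, frames [0, 6, 7]
0 → hit
6 → hit
8 → fault, frames [7, 0, 6, 8]
0 → hit
2 → fault, evict 7, frames [6, 8, 0, 2]
3 → fault, evict 6, frames [8, 0, 2, 3]
6 → fault, evict 8, frames [0, 2, 3, 6]
Hits: 3.

3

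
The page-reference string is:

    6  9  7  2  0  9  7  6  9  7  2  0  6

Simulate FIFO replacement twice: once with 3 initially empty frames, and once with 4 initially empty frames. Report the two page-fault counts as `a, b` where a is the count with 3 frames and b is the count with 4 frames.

10, 11

3 frames: F F F F F F F F . . F F . → 10 faults.
4 frames: F F F F F . . F F F F F F → 11 faults.
11 > 10: adding a frame increased faults — Belady's anomaly.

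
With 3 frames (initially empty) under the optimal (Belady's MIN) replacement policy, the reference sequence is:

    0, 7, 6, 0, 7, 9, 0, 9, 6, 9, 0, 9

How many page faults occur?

0 -> fault, frames {0}
7 -> fault, frames {0,7}
6 -> fault, frames {0,7,6}
0 -> hit
7 -> hit
9 -> fault, evict 7, frames {0,6,9}
0 -> hit
9 -> hit
6 -> hit
9 -> hit
0 -> hit
9 -> hit
Page faults: 4.

4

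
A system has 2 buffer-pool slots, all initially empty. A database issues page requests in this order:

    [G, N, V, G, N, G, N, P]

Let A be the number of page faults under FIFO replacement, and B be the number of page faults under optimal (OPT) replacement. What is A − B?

Under FIFO: F F F F F . . F → 6 faults.
Under OPT: F F F . F . . F → 5 faults.
A − B = 6 − 5 = 1.

1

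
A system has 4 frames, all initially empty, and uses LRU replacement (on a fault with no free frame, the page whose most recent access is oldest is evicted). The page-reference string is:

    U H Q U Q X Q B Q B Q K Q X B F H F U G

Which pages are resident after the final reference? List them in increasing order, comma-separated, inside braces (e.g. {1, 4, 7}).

U -> fault, frames (U)
H -> fault, frames (U H)
Q -> fault, frames (U H Q)
U -> hit
Q -> hit
X -> fault, frames (H U Q X)
Q -> hit
B -> fault, evict H, frames (U X Q B)
Q -> hit
B -> hit
Q -> hit
K -> fault, evict U, frames (X B Q K)
Q -> hit
X -> hit
B -> hit
F -> fault, evict K, frames (Q X B F)
H -> fault, evict Q, frames (X B F H)
F -> hit
U -> fault, evict X, frames (B H F U)
G -> fault, evict B, frames (H F U G)

{F, G, H, U}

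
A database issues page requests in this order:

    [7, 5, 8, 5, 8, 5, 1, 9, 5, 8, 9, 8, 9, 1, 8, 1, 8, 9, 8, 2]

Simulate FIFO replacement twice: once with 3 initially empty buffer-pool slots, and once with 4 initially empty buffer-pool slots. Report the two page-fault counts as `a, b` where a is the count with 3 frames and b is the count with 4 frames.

10, 6

3 frames: F F F . . . F F F F . . . F . . . F . F → 10 faults.
4 frames: F F F . . . F F . . . . . . . . . . . F → 6 faults.
6 < 10: adding a frame reduced faults, as is typical.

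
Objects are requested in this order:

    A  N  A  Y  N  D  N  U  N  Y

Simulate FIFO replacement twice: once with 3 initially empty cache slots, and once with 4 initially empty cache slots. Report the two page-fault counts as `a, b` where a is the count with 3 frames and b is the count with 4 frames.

7, 5

3 frames: F F . F . F . F F F → 7 faults.
4 frames: F F . F . F . F . . → 5 faults.
5 < 7: adding a frame reduced faults, as is typical.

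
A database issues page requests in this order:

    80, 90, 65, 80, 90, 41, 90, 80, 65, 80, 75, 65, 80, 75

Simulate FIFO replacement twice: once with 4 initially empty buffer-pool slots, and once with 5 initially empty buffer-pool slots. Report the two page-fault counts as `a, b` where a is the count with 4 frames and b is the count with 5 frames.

6, 5

4 frames: F F F . . F . . . . F . F . → 6 faults.
5 frames: F F F . . F . . . . F . . . → 5 faults.
5 < 6: adding a frame reduced faults, as is typical.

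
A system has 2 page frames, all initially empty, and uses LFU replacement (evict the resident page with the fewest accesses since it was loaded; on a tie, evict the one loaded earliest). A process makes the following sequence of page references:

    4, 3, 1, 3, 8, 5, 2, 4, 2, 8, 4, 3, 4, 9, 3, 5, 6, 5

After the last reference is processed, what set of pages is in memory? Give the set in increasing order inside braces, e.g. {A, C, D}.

{3, 5}

4: fault, frames {4}
3: fault, frames {4,3}
1: fault, evict 4, frames {3,1}
3: hit
8: fault, evict 1, frames {3,8}
5: fault, evict 8, frames {3,5}
2: fault, evict 5, frames {3,2}
4: fault, evict 2, frames {3,4}
2: fault, evict 4, frames {3,2}
8: fault, evict 2, frames {3,8}
4: fault, evict 8, frames {3,4}
3: hit
4: hit
9: fault, evict 4, frames {3,9}
3: hit
5: fault, evict 9, frames {3,5}
6: fault, evict 5, frames {3,6}
5: fault, evict 6, frames {3,5}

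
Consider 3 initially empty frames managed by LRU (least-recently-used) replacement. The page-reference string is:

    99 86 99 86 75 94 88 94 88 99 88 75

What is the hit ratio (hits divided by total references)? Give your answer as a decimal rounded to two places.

0.42

99 -> miss, frames [99]
86 -> miss, frames [99, 86]
99 -> hit
86 -> hit
75 -> miss, frames [99, 86, 75]
94 -> miss, evict 99, frames [86, 75, 94]
88 -> miss, evict 86, frames [75, 94, 88]
94 -> hit
88 -> hit
99 -> miss, evict 75, frames [94, 88, 99]
88 -> hit
75 -> miss, evict 94, frames [99, 88, 75]
Hits: 5 of 12 references → 5/12 = 0.4167.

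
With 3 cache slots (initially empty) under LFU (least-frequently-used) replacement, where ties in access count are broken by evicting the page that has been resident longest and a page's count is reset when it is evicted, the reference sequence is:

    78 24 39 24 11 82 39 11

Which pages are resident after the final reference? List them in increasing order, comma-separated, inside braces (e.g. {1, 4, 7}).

78: miss, frames [78]
24: miss, frames [78, 24]
39: miss, frames [78, 24, 39]
24: hit
11: miss, evict 78, frames [24, 39, 11]
82: miss, evict 39, frames [24, 11, 82]
39: miss, evict 11, frames [24, 82, 39]
11: miss, evict 82, frames [24, 39, 11]

{11, 24, 39}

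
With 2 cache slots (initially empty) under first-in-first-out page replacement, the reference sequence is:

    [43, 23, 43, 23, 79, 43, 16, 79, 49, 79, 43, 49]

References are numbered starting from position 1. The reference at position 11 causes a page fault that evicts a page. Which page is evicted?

79

pos 1: 43: miss, frames {43}
pos 2: 23: miss, frames {43,23}
pos 3: 43: hit
pos 4: 23: hit
pos 5: 79: miss, evict 43, frames {23,79}
pos 6: 43: miss, evict 23, frames {79,43}
pos 7: 16: miss, evict 79, frames {43,16}
pos 8: 79: miss, evict 43, frames {16,79}
pos 9: 49: miss, evict 16, frames {79,49}
pos 10: 79: hit
pos 11: 43: miss, evict 79, frames {49,43}
At position 11, page 79 is evicted.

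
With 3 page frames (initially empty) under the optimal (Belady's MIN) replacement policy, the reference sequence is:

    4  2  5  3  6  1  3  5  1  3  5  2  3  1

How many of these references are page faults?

7

4: fault, frames {4}
2: fault, frames {4,2}
5: fault, frames {4,2,5}
3: fault, evict 4, frames {2,5,3}
6: fault, evict 2, frames {5,3,6}
1: fault, evict 6, frames {5,3,1}
3: hit
5: hit
1: hit
3: hit
5: hit
2: fault, evict 5, frames {3,1,2}
3: hit
1: hit
Page faults: 7.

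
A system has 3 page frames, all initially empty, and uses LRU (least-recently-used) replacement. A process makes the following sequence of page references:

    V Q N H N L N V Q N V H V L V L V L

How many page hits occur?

V -> fault, frames [V]
Q -> fault, frames [V, Q]
N -> fault, frames [V, Q, N]
H -> fault, evict V, frames [Q, N, H]
N -> hit
L -> fault, evict Q, frames [H, N, L]
N -> hit
V -> fault, evict H, frames [L, N, V]
Q -> fault, evict L, frames [N, V, Q]
N -> hit
V -> hit
H -> fault, evict Q, frames [N, V, H]
V -> hit
L -> fault, evict N, frames [H, V, L]
V -> hit
L -> hit
V -> hit
L -> hit
Hits: 9.

9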